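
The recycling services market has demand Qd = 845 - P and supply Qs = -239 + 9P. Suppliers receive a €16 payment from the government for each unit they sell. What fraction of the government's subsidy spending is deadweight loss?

DWL / government spending = 36/3755

Pre-subsidy: 845 - P = -239 + 9P gives P* = 108.4, Q* = 736.6.
With the subsidy, sellers receive Ps = Pb + 16 for each unit, where Pb is the price buyers pay.
Supply in terms of Pb becomes Qs = -239 + 9(Pb + 16) = -95 + 9Pb. Setting this equal to demand: 845 - Pb = -95 + 9Pb, so Pb = 94.
Sellers receive Ps = 94 + 16 = 110; Q' = 845 − 1·94 = 751.
ΔCS = ½(736.6 + 751)(108.4 − 94) = 10710.72; ΔPS = ½(736.6 + 751)(110 − 108.4) = 1190.08.
Government spending = 16 × 751 = 12016.
DWL = ½ × 16 × (751 − 736.6) = 115.2; fraction = 115.2 / 12016 = 36/3755.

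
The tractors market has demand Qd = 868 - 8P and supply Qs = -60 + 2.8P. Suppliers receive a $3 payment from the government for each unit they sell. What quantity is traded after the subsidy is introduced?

Pre-subsidy: 868 - 8P = -60 + 2.8P gives P* = 2320/27, Q* = 4876/27.
With the subsidy, sellers receive Ps = Pb + 3 for each unit, where Pb is the price buyers pay.
Supply in terms of Pb becomes Qs = -60 + 2.8(Pb + 3) = -51.6 + 2.8Pb. Setting this equal to demand: 868 - 8Pb = -51.6 + 2.8Pb, so Pb = 2299/27.
Sellers receive Ps = 2299/27 + 3 = 2380/27; Q' = 868 − 8·(2299/27) = 5044/27.

Q' = 5044/27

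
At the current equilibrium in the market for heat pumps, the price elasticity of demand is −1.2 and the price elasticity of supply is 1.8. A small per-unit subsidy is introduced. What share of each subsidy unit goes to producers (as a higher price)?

Producer share = 0.4

For a small subsidy around the equilibrium, the benefit split depends on the relative slopes, which at a point are proportional to the elasticities.
Buyer share = εs/(εs + |εd|) = 1.8/(1.8 + 1.2) = 0.6; seller share = |εd|/(εs + |εd|) = 0.4.
So producers capture 0.4 of the subsidy.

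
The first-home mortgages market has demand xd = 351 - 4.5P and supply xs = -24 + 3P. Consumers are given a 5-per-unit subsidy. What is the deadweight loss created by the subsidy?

Pre-subsidy: 351 - 4.5P = -24 + 3P gives P* = 50, x* = 126.
With the rebate, buyers effectively pay Pb = Ps − 5, where Ps is the price sellers receive.
Demand in terms of Ps becomes xd = 351 − 4.5(Ps − 5) = 373.5 - 4.5Ps. Setting this equal to supply: 373.5 - 4.5Ps = -24 + 3Ps, so Ps = 53.
Buyers pay Pb = 53 − 5 = 48; x' = -24 + 3·53 = 135.
The subsidy expands output by 135 − 126 = 9 past the efficient level; on those units the gap between marginal cost and willingness to pay runs from 0 up to 5.
DWL = ½ × 5 × 9 = 22.5.

Deadweight loss = 22.5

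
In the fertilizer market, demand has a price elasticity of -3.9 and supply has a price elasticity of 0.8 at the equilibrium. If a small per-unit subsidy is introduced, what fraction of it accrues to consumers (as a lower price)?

For a small subsidy around the equilibrium, the benefit split depends on the relative slopes, which at a point are proportional to the elasticities.
Buyer share = εs/(εs + |εd|) = 0.8/(0.8 + 3.9) = 8/47; seller share = |εd|/(εs + |εd|) = 39/47.

Consumer share = 8/47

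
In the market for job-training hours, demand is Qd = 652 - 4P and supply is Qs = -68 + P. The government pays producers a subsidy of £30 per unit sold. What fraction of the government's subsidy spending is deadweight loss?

DWL / government spending = 0.12

Pre-subsidy: 652 - 4P = -68 + P gives P* = 144, Q* = 76.
With the subsidy, sellers receive Ps = Pb + 30 for each unit, where Pb is the price buyers pay.
Supply in terms of Pb becomes Qs = -68 + 1(Pb + 30) = -38 + Pb. Setting this equal to demand: 652 - 4Pb = -38 + Pb, so Pb = 138.
Sellers receive Ps = 138 + 30 = 168; Q' = 652 − 4·138 = 100.
ΔCS = ½(76 + 100)(144 − 138) = 528; ΔPS = ½(76 + 100)(168 − 144) = 2112.
Government spending = 30 × 100 = 3000.
DWL = ½ × 30 × (100 − 76) = 360; fraction = 360 / 3000 = 0.12.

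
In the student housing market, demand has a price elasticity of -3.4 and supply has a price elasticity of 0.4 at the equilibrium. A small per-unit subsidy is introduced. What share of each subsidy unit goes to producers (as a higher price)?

For a small subsidy around the equilibrium, the benefit split depends on the relative slopes, which at a point are proportional to the elasticities.
Buyer share = εs/(εs + |εd|) = 0.4/(0.4 + 3.4) = 2/19; seller share = |εd|/(εs + |εd|) = 17/19.
So producers capture 17/19 of the subsidy.

Producer share = 17/19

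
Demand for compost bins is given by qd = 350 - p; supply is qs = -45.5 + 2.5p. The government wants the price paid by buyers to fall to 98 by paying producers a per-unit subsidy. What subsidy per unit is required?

Required subsidy s = 21 per unit

At a buyer price of 98, quantity demanded is 350 − 1·98 = 252.
Sellers supply 252 only when they receive ps with -45.5 + 2.5·ps = 252, i.e. ps = 119.
s = ps − pb = 119 − 98 = 21.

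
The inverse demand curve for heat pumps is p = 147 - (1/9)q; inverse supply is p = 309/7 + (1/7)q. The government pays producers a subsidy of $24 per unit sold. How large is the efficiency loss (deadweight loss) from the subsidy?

Deadweight loss = $1134

Pre-subsidy: 147 - (1/9)q = 309/7 + (1/7)q gives q* = 405 and p* = 102.
With the subsidy, sellers receive ps = pb + 24 for each unit, where pb is the price buyers pay.
On the curves, pb = 147 - (1/9)q and ps = 309/7 + (1/7)q; the wedge ps − pb = 24 gives 309/7 + (1/7)q − (147 - (1/9)q) = 24, so q' = 499.5.
Then pb = 147 − (1/9)·499.5 = 91.5 and ps = 309/7 + (1/7)·499.5 = 115.5.
The subsidy expands output by 499.5 − 405 = 94.5 past the efficient level; on those units the gap between marginal cost and willingness to pay runs from 0 up to 24.
DWL = ½ × 24 × 94.5 = 1134.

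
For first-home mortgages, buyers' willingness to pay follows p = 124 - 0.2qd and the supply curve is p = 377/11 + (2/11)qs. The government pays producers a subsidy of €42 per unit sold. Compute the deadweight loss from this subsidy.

Pre-subsidy: 124 - 0.2q = 377/11 + (2/11)q gives q* = 235 and p* = 77.
With the subsidy, sellers receive ps = pb + 42 for each unit, where pb is the price buyers pay.
On the curves, pb = 124 - 0.2q and ps = 377/11 + (2/11)q; the wedge ps − pb = 42 gives 377/11 + (2/11)q − (124 - 0.2q) = 42, so q' = 345.
Then pb = 124 − 0.2·345 = 55 and ps = 377/11 + (2/11)·345 = 97.
The subsidy expands output by 345 − 235 = 110 past the efficient level; on those units the gap between marginal cost and willingness to pay runs from 0 up to 42.
DWL = ½ × 42 × 110 = 2310.

Deadweight loss = €2310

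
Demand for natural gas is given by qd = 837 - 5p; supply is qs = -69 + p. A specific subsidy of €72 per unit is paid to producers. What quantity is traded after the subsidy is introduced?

q' = 142

Pre-subsidy: 837 - 5p = -69 + p gives p* = 151, q* = 82.
With the subsidy, sellers receive ps = pb + 72 for each unit, where pb is the price buyers pay.
Supply in terms of pb becomes qs = -69 + 1(pb + 72) = 3 + pb. Setting this equal to demand: 837 - 5pb = 3 + pb, so pb = 139.
Sellers receive ps = 139 + 72 = 211; q' = 837 − 5·139 = 142.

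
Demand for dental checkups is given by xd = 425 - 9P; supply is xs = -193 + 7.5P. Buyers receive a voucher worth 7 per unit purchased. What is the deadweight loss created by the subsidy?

Deadweight loss = 2205/22

Pre-subsidy: 425 - 9P = -193 + 7.5P gives P* = 412/11, x* = 967/11.
With the rebate, buyers effectively pay Pb = Ps − 7, where Ps is the price sellers receive.
Demand in terms of Ps becomes xd = 425 − 9(Ps − 7) = 488 - 9Ps. Setting this equal to supply: 488 - 9Ps = -193 + 7.5Ps, so Ps = 454/11.
Buyers pay Pb = 454/11 − 7 = 377/11; x' = -193 + 7.5·(454/11) = 1282/11.
The subsidy expands output by 1282/11 − 967/11 = 315/11 past the efficient level; on those units the gap between marginal cost and willingness to pay runs from 0 up to 7.
DWL = ½ × 7 × 315/11 = 2205/22.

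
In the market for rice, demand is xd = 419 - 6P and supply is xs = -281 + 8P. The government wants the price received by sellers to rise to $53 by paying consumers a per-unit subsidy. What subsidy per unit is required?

Required subsidy s = $7 per unit

At a seller price of 53, quantity supplied is -281 + 8·53 = 143.
Buyers absorb 143 only when they pay Pb with 419 − 6·Pb = 143, i.e. Pb = 46.
s = Ps − Pb = 53 − 46 = 7.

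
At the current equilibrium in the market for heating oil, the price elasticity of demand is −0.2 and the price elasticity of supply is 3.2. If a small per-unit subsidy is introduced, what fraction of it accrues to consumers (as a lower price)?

Consumer share = 16/17

For a small subsidy around the equilibrium, the benefit split depends on the relative slopes, which at a point are proportional to the elasticities.
Buyer share = εs/(εs + |εd|) = 3.2/(3.2 + 0.2) = 16/17; seller share = |εd|/(εs + |εd|) = 1/17.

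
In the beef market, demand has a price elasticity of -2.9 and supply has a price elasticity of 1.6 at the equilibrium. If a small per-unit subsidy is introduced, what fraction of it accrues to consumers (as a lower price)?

For a small subsidy around the equilibrium, the benefit split depends on the relative slopes, which at a point are proportional to the elasticities.
Buyer share = εs/(εs + |εd|) = 1.6/(1.6 + 2.9) = 16/45; seller share = |εd|/(εs + |εd|) = 29/45.

Consumer share = 16/45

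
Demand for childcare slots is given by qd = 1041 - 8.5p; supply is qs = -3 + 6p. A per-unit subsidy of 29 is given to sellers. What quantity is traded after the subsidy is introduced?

Pre-subsidy: 1041 - 8.5p = -3 + 6p gives p* = 72, q* = 429.
With the subsidy, sellers receive ps = pb + 29 for each unit, where pb is the price buyers pay.
Supply in terms of pb becomes qs = -3 + 6(pb + 29) = 171 + 6pb. Setting this equal to demand: 1041 - 8.5pb = 171 + 6pb, so pb = 60.
Sellers receive ps = 60 + 29 = 89; q' = 1041 − 8.5·60 = 531.

q' = 531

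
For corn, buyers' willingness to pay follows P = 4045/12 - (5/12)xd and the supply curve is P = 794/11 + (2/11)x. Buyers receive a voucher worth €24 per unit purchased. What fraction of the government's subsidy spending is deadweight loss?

Pre-subsidy: 4045/12 - (5/12)x = 794/11 + (2/11)x gives x* = 34967/79 and P* = 12060/79.
With the rebate, buyers effectively pay Pb = Ps − 24, where Ps is the price sellers receive.
On the curves, Pb = 4045/12 - (5/12)x and Ps = 794/11 + (2/11)x; the wedge Ps − Pb = 24 gives 794/11 + (2/11)x − (4045/12 - (5/12)x) = 24, so x' = 38135/79.
Then Pb = 4045/12 − (5/12)·(38135/79) = 10740/79 and Ps = 794/11 + (2/11)·(38135/79) = 12636/79.
ΔCS = ½(34967/79 + 38135/79)(12060/79 − 10740/79) = 48247320/6241; ΔPS = ½(34967/79 + 38135/79)(12636/79 − 12060/79) = 21053376/6241.
Government spending = 24 × 38135/79 = 915240/79.
DWL = ½ × 24 × (38135/79 − 34967/79) = 38016/79; fraction = (38016/79) / (915240/79) = 1584/38135.

DWL / government spending = 1584/38135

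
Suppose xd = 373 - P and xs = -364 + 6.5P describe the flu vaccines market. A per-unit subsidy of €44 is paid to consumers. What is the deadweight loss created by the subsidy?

Deadweight loss = 12584/15

Pre-subsidy: 373 - P = -364 + 6.5P gives P* = 1474/15, x* = 4121/15.
With the rebate, buyers effectively pay Pb = Ps − 44, where Ps is the price sellers receive.
Demand in terms of Ps becomes xd = 373 − 1(Ps − 44) = 417 - Ps. Setting this equal to supply: 417 - Ps = -364 + 6.5Ps, so Ps = 1562/15.
Buyers pay Pb = 1562/15 − 44 = 902/15; x' = -364 + 6.5·(1562/15) = 4693/15.
The subsidy expands output by 4693/15 − 4121/15 = 572/15 past the efficient level; on those units the gap between marginal cost and willingness to pay runs from 0 up to 44.
DWL = ½ × 44 × 572/15 = 12584/15.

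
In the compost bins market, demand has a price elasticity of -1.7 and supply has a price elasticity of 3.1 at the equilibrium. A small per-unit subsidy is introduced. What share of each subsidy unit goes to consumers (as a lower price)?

Consumer share = 31/48

For a small subsidy around the equilibrium, the benefit split depends on the relative slopes, which at a point are proportional to the elasticities.
Buyer share = εs/(εs + |εd|) = 3.1/(3.1 + 1.7) = 31/48; seller share = |εd|/(εs + |εd|) = 17/48.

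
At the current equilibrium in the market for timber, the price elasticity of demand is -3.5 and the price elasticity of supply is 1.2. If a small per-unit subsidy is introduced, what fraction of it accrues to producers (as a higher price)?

For a small subsidy around the equilibrium, the benefit split depends on the relative slopes, which at a point are proportional to the elasticities.
Buyer share = εs/(εs + |εd|) = 1.2/(1.2 + 3.5) = 12/47; seller share = |εd|/(εs + |εd|) = 35/47.
So producers capture 35/47 of the subsidy.

Producer share = 35/47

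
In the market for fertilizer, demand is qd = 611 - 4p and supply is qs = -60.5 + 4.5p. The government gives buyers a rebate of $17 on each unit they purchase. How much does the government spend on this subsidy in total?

Pre-subsidy: 611 - 4p = -60.5 + 4.5p gives p* = 79, q* = 295.
With the rebate, buyers effectively pay pb = ps − 17, where ps is the price sellers receive.
Demand in terms of ps becomes qd = 611 − 4(ps − 17) = 679 - 4ps. Setting this equal to supply: 679 - 4ps = -60.5 + 4.5ps, so ps = 87.
Buyers pay pb = 87 − 17 = 70; q' = -60.5 + 4.5·87 = 331.
Government outlay = subsidy × quantity = 17 × 331 = 5627.

Government cost = $5627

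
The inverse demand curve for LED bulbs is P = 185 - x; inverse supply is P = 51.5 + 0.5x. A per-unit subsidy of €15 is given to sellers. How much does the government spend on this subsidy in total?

Government cost = €1485

Pre-subsidy: 185 - x = 51.5 + 0.5x gives x* = 89 and P* = 96.
With the subsidy, sellers receive Ps = Pb + 15 for each unit, where Pb is the price buyers pay.
On the curves, Pb = 185 - x and Ps = 51.5 + 0.5x; the wedge Ps − Pb = 15 gives 51.5 + 0.5x − (185 - x) = 15, so x' = 99.
Then Pb = 185 − 1·99 = 86 and Ps = 51.5 + 0.5·99 = 101.
Government outlay = subsidy × quantity = 15 × 99 = 1485.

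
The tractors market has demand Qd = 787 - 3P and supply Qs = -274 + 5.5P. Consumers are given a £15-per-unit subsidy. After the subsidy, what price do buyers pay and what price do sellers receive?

Buyers pay 1957/17; sellers receive 2212/17

Pre-subsidy: 787 - 3P = -274 + 5.5P gives P* = 2122/17, Q* = 7013/17.
With the rebate, buyers effectively pay Pb = Ps − 15, where Ps is the price sellers receive.
Demand in terms of Ps becomes Qd = 787 − 3(Ps − 15) = 832 - 3Ps. Setting this equal to supply: 832 - 3Ps = -274 + 5.5Ps, so Ps = 2212/17.
Buyers pay Pb = 2212/17 − 15 = 1957/17; Q' = -274 + 5.5·(2212/17) = 7508/17.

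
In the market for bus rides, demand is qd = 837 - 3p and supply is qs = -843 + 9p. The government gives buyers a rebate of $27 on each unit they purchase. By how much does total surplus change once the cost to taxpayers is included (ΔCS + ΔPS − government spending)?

Net change in total surplus = -$820.125

Pre-subsidy: 837 - 3p = -843 + 9p gives p* = 140, q* = 417.
With the rebate, buyers effectively pay pb = ps − 27, where ps is the price sellers receive.
Demand in terms of ps becomes qd = 837 − 3(ps − 27) = 918 - 3ps. Setting this equal to supply: 918 - 3ps = -843 + 9ps, so ps = 146.75.
Buyers pay pb = 146.75 − 27 = 119.75; q' = -843 + 9·146.75 = 477.75.
ΔCS = ½(417 + 477.75)(140 − 119.75) = 9059.34375; ΔPS = ½(417 + 477.75)(146.75 − 140) = 3019.78125.
Government spending = 27 × 477.75 = 12899.25.
Net change = 9059.34375 + 3019.78125 − 12899.25 = -820.125. The loss equals the DWL triangle ½·27·60.75.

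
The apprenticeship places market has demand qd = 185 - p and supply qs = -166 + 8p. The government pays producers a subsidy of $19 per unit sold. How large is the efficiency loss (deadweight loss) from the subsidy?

Deadweight loss = 1444/9

Pre-subsidy: 185 - p = -166 + 8p gives p* = 39, q* = 146.
With the subsidy, sellers receive ps = pb + 19 for each unit, where pb is the price buyers pay.
Supply in terms of pb becomes qs = -166 + 8(pb + 19) = -14 + 8pb. Setting this equal to demand: 185 - pb = -14 + 8pb, so pb = 199/9.
Sellers receive ps = 199/9 + 19 = 370/9; q' = 185 − 1·(199/9) = 1466/9.
The subsidy expands output by 1466/9 − 146 = 152/9 past the efficient level; on those units the gap between marginal cost and willingness to pay runs from 0 up to 19.
DWL = ½ × 19 × 152/9 = 1444/9.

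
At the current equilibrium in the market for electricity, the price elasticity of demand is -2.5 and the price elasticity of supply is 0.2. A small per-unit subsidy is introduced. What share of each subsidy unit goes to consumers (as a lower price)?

For a small subsidy around the equilibrium, the benefit split depends on the relative slopes, which at a point are proportional to the elasticities.
Buyer share = εs/(εs + |εd|) = 0.2/(0.2 + 2.5) = 2/27; seller share = |εd|/(εs + |εd|) = 25/27.

Consumer share = 2/27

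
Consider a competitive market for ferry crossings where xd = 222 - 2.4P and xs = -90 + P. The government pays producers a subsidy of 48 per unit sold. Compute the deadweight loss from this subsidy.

Pre-subsidy: 222 - 2.4P = -90 + P gives P* = 1560/17, x* = 30/17.
With the subsidy, sellers receive Ps = Pb + 48 for each unit, where Pb is the price buyers pay.
Supply in terms of Pb becomes xs = -90 + 1(Pb + 48) = -42 + Pb. Setting this equal to demand: 222 - 2.4Pb = -42 + Pb, so Pb = 1320/17.
Sellers receive Ps = 1320/17 + 48 = 2136/17; x' = 222 − 2.4·(1320/17) = 606/17.
The subsidy expands output by 606/17 − 30/17 = 576/17 past the efficient level; on those units the gap between marginal cost and willingness to pay runs from 0 up to 48.
DWL = ½ × 48 × 576/17 = 13824/17.

Deadweight loss = 13824/17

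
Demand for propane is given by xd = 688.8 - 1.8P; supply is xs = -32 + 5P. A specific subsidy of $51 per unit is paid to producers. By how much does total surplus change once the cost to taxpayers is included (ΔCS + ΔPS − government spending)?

Net change in total surplus = -$1721.25

Pre-subsidy: 688.8 - 1.8P = -32 + 5P gives P* = 106, x* = 498.
With the subsidy, sellers receive Ps = Pb + 51 for each unit, where Pb is the price buyers pay.
Supply in terms of Pb becomes xs = -32 + 5(Pb + 51) = 223 + 5Pb. Setting this equal to demand: 688.8 - 1.8Pb = 223 + 5Pb, so Pb = 68.5.
Sellers receive Ps = 68.5 + 51 = 119.5; x' = 688.8 − 1.8·68.5 = 565.5.
ΔCS = ½(498 + 565.5)(106 − 68.5) = 19940.625; ΔPS = ½(498 + 565.5)(119.5 − 106) = 7178.625.
Government spending = 51 × 565.5 = 28840.5.
Net change = 19940.625 + 7178.625 − 28840.5 = -1721.25. The loss equals the DWL triangle ½·51·67.5.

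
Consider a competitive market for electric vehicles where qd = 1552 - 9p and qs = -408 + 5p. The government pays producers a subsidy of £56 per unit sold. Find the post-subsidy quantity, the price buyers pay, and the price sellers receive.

Pre-subsidy: 1552 - 9p = -408 + 5p gives p* = 140, q* = 292.
With the subsidy, sellers receive ps = pb + 56 for each unit, where pb is the price buyers pay.
Supply in terms of pb becomes qs = -408 + 5(pb + 56) = -128 + 5pb. Setting this equal to demand: 1552 - 9pb = -128 + 5pb, so pb = 120.
Sellers receive ps = 120 + 56 = 176; q' = 1552 − 9·120 = 472.

q' = 472; buyers pay £120; sellers receive £176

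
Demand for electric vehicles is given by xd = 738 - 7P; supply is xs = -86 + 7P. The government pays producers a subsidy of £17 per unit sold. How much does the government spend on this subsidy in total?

Government cost = £6553.5

Pre-subsidy: 738 - 7P = -86 + 7P gives P* = 412/7, x* = 326.
With the subsidy, sellers receive Ps = Pb + 17 for each unit, where Pb is the price buyers pay.
Supply in terms of Pb becomes xs = -86 + 7(Pb + 17) = 33 + 7Pb. Setting this equal to demand: 738 - 7Pb = 33 + 7Pb, so Pb = 705/14.
Sellers receive Ps = 705/14 + 17 = 943/14; x' = 738 − 7·(705/14) = 385.5.
Government outlay = subsidy × quantity = 17 × 385.5 = 6553.5.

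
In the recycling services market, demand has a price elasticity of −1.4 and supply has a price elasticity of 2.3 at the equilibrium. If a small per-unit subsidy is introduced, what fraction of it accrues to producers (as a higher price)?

Producer share = 14/37

For a small subsidy around the equilibrium, the benefit split depends on the relative slopes, which at a point are proportional to the elasticities.
Buyer share = εs/(εs + |εd|) = 2.3/(2.3 + 1.4) = 23/37; seller share = |εd|/(εs + |εd|) = 14/37.
So producers capture 14/37 of the subsidy.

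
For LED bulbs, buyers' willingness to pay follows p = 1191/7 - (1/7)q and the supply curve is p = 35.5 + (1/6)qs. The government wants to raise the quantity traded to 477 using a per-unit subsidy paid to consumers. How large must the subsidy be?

At q = 477, from the demand curve buyers pay pb = 1191/7 − (1/7)·477 = 102; from the supply curve sellers need ps = 35.5 + (1/6)·477 = 115.
The subsidy must fill the gap: s = ps − pb = 115 − 102 = 13.

Required subsidy s = 13 per unit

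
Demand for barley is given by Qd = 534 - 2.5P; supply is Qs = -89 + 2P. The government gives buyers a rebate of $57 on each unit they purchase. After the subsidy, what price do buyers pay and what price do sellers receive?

Buyers pay 1018/9; sellers receive 1531/9

Pre-subsidy: 534 - 2.5P = -89 + 2P gives P* = 1246/9, Q* = 1691/9.
With the rebate, buyers effectively pay Pb = Ps − 57, where Ps is the price sellers receive.
Demand in terms of Ps becomes Qd = 534 − 2.5(Ps − 57) = 676.5 - 2.5Ps. Setting this equal to supply: 676.5 - 2.5Ps = -89 + 2Ps, so Ps = 1531/9.
Buyers pay Pb = 1531/9 − 57 = 1018/9; Q' = -89 + 2·(1531/9) = 2261/9.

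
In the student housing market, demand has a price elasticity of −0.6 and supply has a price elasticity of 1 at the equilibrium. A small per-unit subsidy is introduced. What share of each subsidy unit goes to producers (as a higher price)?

For a small subsidy around the equilibrium, the benefit split depends on the relative slopes, which at a point are proportional to the elasticities.
Buyer share = εs/(εs + |εd|) = 1/(1 + 0.6) = 0.625; seller share = |εd|/(εs + |εd|) = 0.375.
So producers capture 0.375 of the subsidy.

Producer share = 0.375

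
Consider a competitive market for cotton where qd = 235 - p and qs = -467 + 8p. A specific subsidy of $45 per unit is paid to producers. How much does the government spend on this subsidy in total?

Pre-subsidy: 235 - p = -467 + 8p gives p* = 78, q* = 157.
With the subsidy, sellers receive ps = pb + 45 for each unit, where pb is the price buyers pay.
Supply in terms of pb becomes qs = -467 + 8(pb + 45) = -107 + 8pb. Setting this equal to demand: 235 - pb = -107 + 8pb, so pb = 38.
Sellers receive ps = 38 + 45 = 83; q' = 235 − 1·38 = 197.
Government outlay = subsidy × quantity = 45 × 197 = 8865.

Government cost = $8865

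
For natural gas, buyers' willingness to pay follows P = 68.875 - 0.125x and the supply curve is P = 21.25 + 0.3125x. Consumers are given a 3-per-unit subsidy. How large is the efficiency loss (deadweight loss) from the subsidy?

Pre-subsidy: 68.875 - 0.125x = 21.25 + 0.3125x gives x* = 762/7 and P* = 3095/56.
With the rebate, buyers effectively pay Pb = Ps − 3, where Ps is the price sellers receive.
On the curves, Pb = 68.875 - 0.125x and Ps = 21.25 + 0.3125x; the wedge Ps − Pb = 3 gives 21.25 + 0.3125x − (68.875 - 0.125x) = 3, so x' = 810/7.
Then Pb = 68.875 − 0.125·(810/7) = 3047/56 and Ps = 21.25 + 0.3125·(810/7) = 3215/56.
The subsidy expands output by 810/7 − 762/7 = 48/7 past the efficient level; on those units the gap between marginal cost and willingness to pay runs from 0 up to 3.
DWL = ½ × 3 × 48/7 = 72/7.

Deadweight loss = 72/7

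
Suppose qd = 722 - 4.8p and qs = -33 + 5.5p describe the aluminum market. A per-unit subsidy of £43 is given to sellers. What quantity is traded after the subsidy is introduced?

Pre-subsidy: 722 - 4.8p = -33 + 5.5p gives p* = 7550/103, q* = 38126/103.
With the subsidy, sellers receive ps = pb + 43 for each unit, where pb is the price buyers pay.
Supply in terms of pb becomes qs = -33 + 5.5(pb + 43) = 203.5 + 5.5pb. Setting this equal to demand: 722 - 4.8pb = 203.5 + 5.5pb, so pb = 5185/103.
Sellers receive ps = 5185/103 + 43 = 9614/103; q' = 722 − 4.8·(5185/103) = 49478/103.

q' = 49478/103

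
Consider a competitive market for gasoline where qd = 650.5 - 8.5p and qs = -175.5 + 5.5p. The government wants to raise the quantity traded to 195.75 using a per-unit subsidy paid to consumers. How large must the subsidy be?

Required subsidy s = 14 per unit

At q = 195.75, invert demand for the buyer price: pb = (650.5 − 195.75)/8.5 = 53.5; invert supply for the seller price: ps = (195.75 − (-175.5))/5.5 = 67.5.
The subsidy must fill the gap: s = ps − pb = 67.5 − 53.5 = 14.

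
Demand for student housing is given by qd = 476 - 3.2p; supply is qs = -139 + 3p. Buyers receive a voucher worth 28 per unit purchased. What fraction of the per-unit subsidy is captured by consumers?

Pre-subsidy: 476 - 3.2p = -139 + 3p gives p* = 3075/31, q* = 4916/31.
With the rebate, buyers effectively pay pb = ps − 28, where ps is the price sellers receive.
Demand in terms of ps becomes qd = 476 − 3.2(ps − 28) = 565.6 - 3.2ps. Setting this equal to supply: 565.6 - 3.2ps = -139 + 3ps, so ps = 3523/31.
Buyers pay pb = 3523/31 − 28 = 2655/31; q' = -139 + 3·(3523/31) = 6260/31.
Buyers' price falls by p* − pb = 3075/31 − 2655/31 = 420/31; sellers' price rises by ps − p* = 3523/31 − 3075/31 = 448/31.
So consumers capture (420/31)/28 = 15/31 of each unit of subsidy.

Consumer share = 15/31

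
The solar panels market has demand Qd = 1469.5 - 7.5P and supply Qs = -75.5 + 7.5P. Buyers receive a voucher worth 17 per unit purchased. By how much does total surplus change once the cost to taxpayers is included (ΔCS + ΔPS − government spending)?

Net change in total surplus = -541.875

Pre-subsidy: 1469.5 - 7.5P = -75.5 + 7.5P gives P* = 103, Q* = 697.
With the rebate, buyers effectively pay Pb = Ps − 17, where Ps is the price sellers receive.
Demand in terms of Ps becomes Qd = 1469.5 − 7.5(Ps − 17) = 1597 - 7.5Ps. Setting this equal to supply: 1597 - 7.5Ps = -75.5 + 7.5Ps, so Ps = 111.5.
Buyers pay Pb = 111.5 − 17 = 94.5; Q' = -75.5 + 7.5·111.5 = 760.75.
ΔCS = ½(697 + 760.75)(103 − 94.5) = 6195.4375; ΔPS = ½(697 + 760.75)(111.5 − 103) = 6195.4375.
Government spending = 17 × 760.75 = 12932.75.
Net change = 6195.4375 + 6195.4375 − 12932.75 = -541.875. The loss equals the DWL triangle ½·17·63.75.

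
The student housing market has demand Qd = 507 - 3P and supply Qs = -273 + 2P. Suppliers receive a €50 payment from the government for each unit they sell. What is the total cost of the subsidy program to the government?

Pre-subsidy: 507 - 3P = -273 + 2P gives P* = 156, Q* = 39.
With the subsidy, sellers receive Ps = Pb + 50 for each unit, where Pb is the price buyers pay.
Supply in terms of Pb becomes Qs = -273 + 2(Pb + 50) = -173 + 2Pb. Setting this equal to demand: 507 - 3Pb = -173 + 2Pb, so Pb = 136.
Sellers receive Ps = 136 + 50 = 186; Q' = 507 − 3·136 = 99.
Government outlay = subsidy × quantity = 50 × 99 = 4950.

Government cost = €4950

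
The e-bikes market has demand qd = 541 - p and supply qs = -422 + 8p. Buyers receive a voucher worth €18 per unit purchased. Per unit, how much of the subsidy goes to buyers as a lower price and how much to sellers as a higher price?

Pre-subsidy: 541 - p = -422 + 8p gives p* = 107, q* = 434.
With the rebate, buyers effectively pay pb = ps − 18, where ps is the price sellers receive.
Demand in terms of ps becomes qd = 541 − 1(ps − 18) = 559 - ps. Setting this equal to supply: 559 - ps = -422 + 8ps, so ps = 109.
Buyers pay pb = 109 − 18 = 91; q' = -422 + 8·109 = 450.
Buyers' price falls by p* − pb = 107 − 91 = 16; sellers' price rises by ps − p* = 109 − 107 = 2.

Buyers gain €16 per unit; sellers gain €2 per unit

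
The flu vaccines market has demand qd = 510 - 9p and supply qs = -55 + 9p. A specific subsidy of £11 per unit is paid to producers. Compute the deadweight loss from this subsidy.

Deadweight loss = £272.25

Pre-subsidy: 510 - 9p = -55 + 9p gives p* = 565/18, q* = 227.5.
With the subsidy, sellers receive ps = pb + 11 for each unit, where pb is the price buyers pay.
Supply in terms of pb becomes qs = -55 + 9(pb + 11) = 44 + 9pb. Setting this equal to demand: 510 - 9pb = 44 + 9pb, so pb = 233/9.
Sellers receive ps = 233/9 + 11 = 332/9; q' = 510 − 9·(233/9) = 277.
The subsidy expands output by 277 − 227.5 = 49.5 past the efficient level; on those units the gap between marginal cost and willingness to pay runs from 0 up to 11.
DWL = ½ × 11 × 49.5 = 272.25.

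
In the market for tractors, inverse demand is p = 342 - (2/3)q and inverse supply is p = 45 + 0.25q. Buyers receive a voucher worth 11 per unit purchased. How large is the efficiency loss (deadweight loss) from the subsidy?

Deadweight loss = 66

Pre-subsidy: 342 - (2/3)q = 45 + 0.25q gives q* = 324 and p* = 126.
With the rebate, buyers effectively pay pb = ps − 11, where ps is the price sellers receive.
On the curves, pb = 342 - (2/3)q and ps = 45 + 0.25q; the wedge ps − pb = 11 gives 45 + 0.25q − (342 - (2/3)q) = 11, so q' = 336.
Then pb = 342 − (2/3)·336 = 118 and ps = 45 + 0.25·336 = 129.
The subsidy expands output by 336 − 324 = 12 past the efficient level; on those units the gap between marginal cost and willingness to pay runs from 0 up to 11.
DWL = ½ × 11 × 12 = 66.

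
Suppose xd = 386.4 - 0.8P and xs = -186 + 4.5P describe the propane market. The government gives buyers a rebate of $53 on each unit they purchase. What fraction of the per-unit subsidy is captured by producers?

Pre-subsidy: 386.4 - 0.8P = -186 + 4.5P gives P* = 108, x* = 300.
With the rebate, buyers effectively pay Pb = Ps − 53, where Ps is the price sellers receive.
Demand in terms of Ps becomes xd = 386.4 − 0.8(Ps − 53) = 428.8 - 0.8Ps. Setting this equal to supply: 428.8 - 0.8Ps = -186 + 4.5Ps, so Ps = 116.
Buyers pay Pb = 116 − 53 = 63; x' = -186 + 4.5·116 = 336.
Buyers' price falls by P* − Pb = 108 − 63 = 45; sellers' price rises by Ps − P* = 116 − 108 = 8.
So producers capture 8/53 = 8/53 of each unit of subsidy.

Producer share = 8/53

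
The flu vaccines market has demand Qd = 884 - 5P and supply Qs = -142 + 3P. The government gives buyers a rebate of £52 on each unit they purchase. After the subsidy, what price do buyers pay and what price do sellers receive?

Buyers pay £108.75; sellers receive £160.75

Pre-subsidy: 884 - 5P = -142 + 3P gives P* = 128.25, Q* = 242.75.
With the rebate, buyers effectively pay Pb = Ps − 52, where Ps is the price sellers receive.
Demand in terms of Ps becomes Qd = 884 − 5(Ps − 52) = 1144 - 5Ps. Setting this equal to supply: 1144 - 5Ps = -142 + 3Ps, so Ps = 160.75.
Buyers pay Pb = 160.75 − 52 = 108.75; Q' = -142 + 3·160.75 = 340.25.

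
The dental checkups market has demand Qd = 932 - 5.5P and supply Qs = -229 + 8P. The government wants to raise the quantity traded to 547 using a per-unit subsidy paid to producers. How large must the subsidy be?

At Q = 547, invert demand for the buyer price: Pb = (932 − 547)/5.5 = 70; invert supply for the seller price: Ps = (547 − (-229))/8 = 97.
The subsidy must fill the gap: s = Ps − Pb = 97 − 70 = 27.

Required subsidy s = 27 per unit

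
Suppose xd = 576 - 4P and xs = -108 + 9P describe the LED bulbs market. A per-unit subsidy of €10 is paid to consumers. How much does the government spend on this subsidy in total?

Government cost = 51120/13

Pre-subsidy: 576 - 4P = -108 + 9P gives P* = 684/13, x* = 4752/13.
With the rebate, buyers effectively pay Pb = Ps − 10, where Ps is the price sellers receive.
Demand in terms of Ps becomes xd = 576 − 4(Ps − 10) = 616 - 4Ps. Setting this equal to supply: 616 - 4Ps = -108 + 9Ps, so Ps = 724/13.
Buyers pay Pb = 724/13 − 10 = 594/13; x' = -108 + 9·(724/13) = 5112/13.
Government outlay = subsidy × quantity = 10 × 5112/13 = 51120/13.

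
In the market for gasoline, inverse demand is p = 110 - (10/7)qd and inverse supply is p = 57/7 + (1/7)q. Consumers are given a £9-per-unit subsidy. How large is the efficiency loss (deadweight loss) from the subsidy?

Deadweight loss = 567/22

Pre-subsidy: 110 - (10/7)q = 57/7 + (1/7)q gives q* = 713/11 and p* = 1340/77.
With the rebate, buyers effectively pay pb = ps − 9, where ps is the price sellers receive.
On the curves, pb = 110 - (10/7)q and ps = 57/7 + (1/7)q; the wedge ps − pb = 9 gives 57/7 + (1/7)q − (110 - (10/7)q) = 9, so q' = 776/11.
Then pb = 110 − (10/7)·(776/11) = 710/77 and ps = 57/7 + (1/7)·(776/11) = 1403/77.
The subsidy expands output by 776/11 − 713/11 = 63/11 past the efficient level; on those units the gap between marginal cost and willingness to pay runs from 0 up to 9.
DWL = ½ × 9 × 63/11 = 567/22.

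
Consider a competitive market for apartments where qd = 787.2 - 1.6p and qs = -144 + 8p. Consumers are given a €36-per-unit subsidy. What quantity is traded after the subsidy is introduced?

q' = 680

Pre-subsidy: 787.2 - 1.6p = -144 + 8p gives p* = 97, q* = 632.
With the rebate, buyers effectively pay pb = ps − 36, where ps is the price sellers receive.
Demand in terms of ps becomes qd = 787.2 − 1.6(ps − 36) = 844.8 - 1.6ps. Setting this equal to supply: 844.8 - 1.6ps = -144 + 8ps, so ps = 103.
Buyers pay pb = 103 − 36 = 67; q' = -144 + 8·103 = 680.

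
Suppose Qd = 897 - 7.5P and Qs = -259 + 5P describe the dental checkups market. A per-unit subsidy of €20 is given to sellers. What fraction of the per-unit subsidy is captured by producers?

Producer share = 0.6

Pre-subsidy: 897 - 7.5P = -259 + 5P gives P* = 92.48, Q* = 203.4.
With the subsidy, sellers receive Ps = Pb + 20 for each unit, where Pb is the price buyers pay.
Supply in terms of Pb becomes Qs = -259 + 5(Pb + 20) = -159 + 5Pb. Setting this equal to demand: 897 - 7.5Pb = -159 + 5Pb, so Pb = 84.48.
Sellers receive Ps = 84.48 + 20 = 104.48; Q' = 897 − 7.5·84.48 = 263.4.
Buyers' price falls by P* − Pb = 92.48 − 84.48 = 8; sellers' price rises by Ps − P* = 104.48 − 92.48 = 12.
So producers capture 12/20 = 0.6 of each unit of subsidy.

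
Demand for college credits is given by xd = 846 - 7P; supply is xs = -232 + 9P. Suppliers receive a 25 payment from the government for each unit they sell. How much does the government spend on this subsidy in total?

Pre-subsidy: 846 - 7P = -232 + 9P gives P* = 67.375, x* = 374.375.
With the subsidy, sellers receive Ps = Pb + 25 for each unit, where Pb is the price buyers pay.
Supply in terms of Pb becomes xs = -232 + 9(Pb + 25) = -7 + 9Pb. Setting this equal to demand: 846 - 7Pb = -7 + 9Pb, so Pb = 53.3125.
Sellers receive Ps = 53.3125 + 25 = 78.3125; x' = 846 − 7·53.3125 = 472.8125.
Government outlay = subsidy × quantity = 25 × 472.8125 = 11820.3125.

Government cost = 11820.3125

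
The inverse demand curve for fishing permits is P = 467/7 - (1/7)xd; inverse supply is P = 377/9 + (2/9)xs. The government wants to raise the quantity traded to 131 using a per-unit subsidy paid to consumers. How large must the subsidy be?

At x = 131, from the demand curve buyers pay Pb = 467/7 − (1/7)·131 = 48; from the supply curve sellers need Ps = 377/9 + (2/9)·131 = 71.
The subsidy must fill the gap: s = Ps − Pb = 71 − 48 = 23.

Required subsidy s = 23 per unit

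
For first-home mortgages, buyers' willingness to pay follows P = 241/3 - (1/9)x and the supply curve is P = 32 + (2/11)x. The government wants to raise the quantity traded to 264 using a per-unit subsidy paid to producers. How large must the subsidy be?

Required subsidy s = 29 per unit

At x = 264, from the demand curve buyers pay Pb = 241/3 − (1/9)·264 = 51; from the supply curve sellers need Ps = 32 + (2/11)·264 = 80.
The subsidy must fill the gap: s = Ps − Pb = 80 − 51 = 29.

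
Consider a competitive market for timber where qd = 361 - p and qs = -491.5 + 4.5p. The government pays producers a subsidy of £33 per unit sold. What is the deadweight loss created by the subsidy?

Deadweight loss = £445.5

Pre-subsidy: 361 - p = -491.5 + 4.5p gives p* = 155, q* = 206.
With the subsidy, sellers receive ps = pb + 33 for each unit, where pb is the price buyers pay.
Supply in terms of pb becomes qs = -491.5 + 4.5(pb + 33) = -343 + 4.5pb. Setting this equal to demand: 361 - pb = -343 + 4.5pb, so pb = 128.
Sellers receive ps = 128 + 33 = 161; q' = 361 − 1·128 = 233.
The subsidy expands output by 233 − 206 = 27 past the efficient level; on those units the gap between marginal cost and willingness to pay runs from 0 up to 33.
DWL = ½ × 33 × 27 = 445.5.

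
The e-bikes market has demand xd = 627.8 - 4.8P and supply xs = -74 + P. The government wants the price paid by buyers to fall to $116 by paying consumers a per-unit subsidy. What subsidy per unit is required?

At a buyer price of 116, quantity demanded is 627.8 − 4.8·116 = 71.
Sellers supply 71 only when they receive Ps with -74 + 1·Ps = 71, i.e. Ps = 145.
s = Ps − Pb = 145 − 116 = 29.

Required subsidy s = $29 per unit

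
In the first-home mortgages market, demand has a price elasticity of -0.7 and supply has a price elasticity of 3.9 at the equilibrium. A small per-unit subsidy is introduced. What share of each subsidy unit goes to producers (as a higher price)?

For a small subsidy around the equilibrium, the benefit split depends on the relative slopes, which at a point are proportional to the elasticities.
Buyer share = εs/(εs + |εd|) = 3.9/(3.9 + 0.7) = 39/46; seller share = |εd|/(εs + |εd|) = 7/46.
So producers capture 7/46 of the subsidy.

Producer share = 7/46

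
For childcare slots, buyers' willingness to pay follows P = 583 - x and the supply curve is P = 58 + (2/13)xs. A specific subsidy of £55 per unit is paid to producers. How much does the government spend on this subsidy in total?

Pre-subsidy: 583 - x = 58 + (2/13)x gives x* = 455 and P* = 128.
With the subsidy, sellers receive Ps = Pb + 55 for each unit, where Pb is the price buyers pay.
On the curves, Pb = 583 - x and Ps = 58 + (2/13)x; the wedge Ps − Pb = 55 gives 58 + (2/13)x − (583 - x) = 55, so x' = 1508/3.
Then Pb = 583 − 1·(1508/3) = 241/3 and Ps = 58 + (2/13)·(1508/3) = 406/3.
Government outlay = subsidy × quantity = 55 × 1508/3 = 82940/3.

Government cost = 82940/3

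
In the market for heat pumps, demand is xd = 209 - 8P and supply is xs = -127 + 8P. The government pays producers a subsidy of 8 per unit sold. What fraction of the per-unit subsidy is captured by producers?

Producer share = 0.5

Pre-subsidy: 209 - 8P = -127 + 8P gives P* = 21, x* = 41.
With the subsidy, sellers receive Ps = Pb + 8 for each unit, where Pb is the price buyers pay.
Supply in terms of Pb becomes xs = -127 + 8(Pb + 8) = -63 + 8Pb. Setting this equal to demand: 209 - 8Pb = -63 + 8Pb, so Pb = 17.
Sellers receive Ps = 17 + 8 = 25; x' = 209 − 8·17 = 73.
Buyers' price falls by P* − Pb = 21 − 17 = 4; sellers' price rises by Ps − P* = 25 − 21 = 4.
So producers capture 4/8 = 0.5 of each unit of subsidy.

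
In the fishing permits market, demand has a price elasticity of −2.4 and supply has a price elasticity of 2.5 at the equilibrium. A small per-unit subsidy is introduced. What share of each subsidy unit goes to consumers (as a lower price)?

Consumer share = 25/49

For a small subsidy around the equilibrium, the benefit split depends on the relative slopes, which at a point are proportional to the elasticities.
Buyer share = εs/(εs + |εd|) = 2.5/(2.5 + 2.4) = 25/49; seller share = |εd|/(εs + |εd|) = 24/49.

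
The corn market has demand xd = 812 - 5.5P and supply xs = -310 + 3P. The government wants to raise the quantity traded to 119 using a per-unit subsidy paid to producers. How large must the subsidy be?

Required subsidy s = 17 per unit

At x = 119, invert demand for the buyer price: Pb = (812 − 119)/5.5 = 126; invert supply for the seller price: Ps = (119 − (-310))/3 = 143.
The subsidy must fill the gap: s = Ps − Pb = 143 − 126 = 17.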